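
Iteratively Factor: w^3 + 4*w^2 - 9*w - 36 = (w + 3)*(w^2 + w - 12) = (w - 3)*(w + 3)*(w + 4)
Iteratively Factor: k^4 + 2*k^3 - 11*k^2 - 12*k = (k + 4)*(k^3 - 2*k^2 - 3*k) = (k - 3)*(k + 4)*(k^2 + k) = k*(k - 3)*(k + 4)*(k + 1)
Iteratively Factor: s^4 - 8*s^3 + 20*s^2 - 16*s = (s - 2)*(s^3 - 6*s^2 + 8*s) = (s - 2)^2*(s^2 - 4*s) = s*(s - 2)^2*(s - 4)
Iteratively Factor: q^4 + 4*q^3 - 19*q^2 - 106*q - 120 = (q - 5)*(q^3 + 9*q^2 + 26*q + 24) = (q - 5)*(q + 2)*(q^2 + 7*q + 12) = (q - 5)*(q + 2)*(q + 3)*(q + 4)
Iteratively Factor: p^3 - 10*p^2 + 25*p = (p - 5)*(p^2 - 5*p) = (p - 5)^2*(p)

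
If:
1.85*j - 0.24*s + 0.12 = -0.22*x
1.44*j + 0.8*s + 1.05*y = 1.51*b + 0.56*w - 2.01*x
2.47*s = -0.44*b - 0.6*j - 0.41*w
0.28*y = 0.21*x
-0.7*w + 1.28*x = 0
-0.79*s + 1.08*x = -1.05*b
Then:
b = -0.02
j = -0.07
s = 0.01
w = 0.06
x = 0.03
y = 0.02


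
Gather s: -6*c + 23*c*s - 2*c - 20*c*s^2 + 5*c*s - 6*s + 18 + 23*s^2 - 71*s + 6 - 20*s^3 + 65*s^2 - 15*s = -8*c - 20*s^3 + s^2*(88 - 20*c) + s*(28*c - 92) + 24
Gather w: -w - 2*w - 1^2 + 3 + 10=12 - 3*w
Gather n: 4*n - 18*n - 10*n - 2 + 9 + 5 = 12 - 24*n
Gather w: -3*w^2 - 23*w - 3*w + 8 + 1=-3*w^2 - 26*w + 9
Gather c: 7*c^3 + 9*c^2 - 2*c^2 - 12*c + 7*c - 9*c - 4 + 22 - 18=7*c^3 + 7*c^2 - 14*c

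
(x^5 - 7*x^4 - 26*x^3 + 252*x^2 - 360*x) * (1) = x^5 - 7*x^4 - 26*x^3 + 252*x^2 - 360*x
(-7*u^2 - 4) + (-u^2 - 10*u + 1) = -8*u^2 - 10*u - 3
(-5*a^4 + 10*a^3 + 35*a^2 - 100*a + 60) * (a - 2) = -5*a^5 + 20*a^4 + 15*a^3 - 170*a^2 + 260*a - 120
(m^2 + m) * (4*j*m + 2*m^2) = 4*j*m^3 + 4*j*m^2 + 2*m^4 + 2*m^3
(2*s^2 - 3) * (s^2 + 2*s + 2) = 2*s^4 + 4*s^3 + s^2 - 6*s - 6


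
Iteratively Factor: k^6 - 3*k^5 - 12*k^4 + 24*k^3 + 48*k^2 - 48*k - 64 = (k + 1)*(k^5 - 4*k^4 - 8*k^3 + 32*k^2 + 16*k - 64) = (k - 4)*(k + 1)*(k^4 - 8*k^2 + 16) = (k - 4)*(k - 2)*(k + 1)*(k^3 + 2*k^2 - 4*k - 8) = (k - 4)*(k - 2)*(k + 1)*(k + 2)*(k^2 - 4) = (k - 4)*(k - 2)^2*(k + 1)*(k + 2)*(k + 2)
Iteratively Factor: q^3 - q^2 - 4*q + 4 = (q - 1)*(q^2 - 4) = (q - 2)*(q - 1)*(q + 2)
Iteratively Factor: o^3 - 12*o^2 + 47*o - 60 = (o - 3)*(o^2 - 9*o + 20) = (o - 5)*(o - 3)*(o - 4)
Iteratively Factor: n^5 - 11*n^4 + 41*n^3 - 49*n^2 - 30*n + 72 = (n - 4)*(n^4 - 7*n^3 + 13*n^2 + 3*n - 18) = (n - 4)*(n - 2)*(n^3 - 5*n^2 + 3*n + 9) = (n - 4)*(n - 2)*(n + 1)*(n^2 - 6*n + 9) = (n - 4)*(n - 3)*(n - 2)*(n + 1)*(n - 3)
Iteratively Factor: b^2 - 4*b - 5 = (b - 5)*(b + 1)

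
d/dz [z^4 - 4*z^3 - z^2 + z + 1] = 4*z^3 - 12*z^2 - 2*z + 1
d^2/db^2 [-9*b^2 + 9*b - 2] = -18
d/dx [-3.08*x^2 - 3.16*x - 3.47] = -6.16*x - 3.16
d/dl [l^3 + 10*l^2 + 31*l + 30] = 3*l^2 + 20*l + 31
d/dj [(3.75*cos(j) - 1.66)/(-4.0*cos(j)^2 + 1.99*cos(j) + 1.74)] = (-15.0*cos(j)^2 + 13.28*cos(j) - 9.8284)*sin(j)/(16.0*cos(j)^4 - 15.92*cos(j)^3 - 9.9599*cos(j)^2 + 6.9252*cos(j) + 3.0276)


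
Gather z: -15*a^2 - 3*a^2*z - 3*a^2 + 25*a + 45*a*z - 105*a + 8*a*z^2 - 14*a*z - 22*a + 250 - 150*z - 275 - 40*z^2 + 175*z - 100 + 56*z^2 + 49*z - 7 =-18*a^2 - 102*a + z^2*(8*a + 16) + z*(-3*a^2 + 31*a + 74) - 132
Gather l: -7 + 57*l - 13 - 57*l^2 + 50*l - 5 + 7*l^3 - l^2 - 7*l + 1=7*l^3 - 58*l^2 + 100*l - 24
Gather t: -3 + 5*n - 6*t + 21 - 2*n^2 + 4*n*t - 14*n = -2*n^2 - 9*n + t*(4*n - 6) + 18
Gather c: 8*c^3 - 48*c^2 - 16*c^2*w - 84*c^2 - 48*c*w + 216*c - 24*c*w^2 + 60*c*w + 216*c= 8*c^3 + c^2*(-16*w - 132) + c*(-24*w^2 + 12*w + 432)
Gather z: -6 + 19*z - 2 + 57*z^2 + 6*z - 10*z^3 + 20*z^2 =-10*z^3 + 77*z^2 + 25*z - 8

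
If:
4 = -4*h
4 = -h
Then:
No Solution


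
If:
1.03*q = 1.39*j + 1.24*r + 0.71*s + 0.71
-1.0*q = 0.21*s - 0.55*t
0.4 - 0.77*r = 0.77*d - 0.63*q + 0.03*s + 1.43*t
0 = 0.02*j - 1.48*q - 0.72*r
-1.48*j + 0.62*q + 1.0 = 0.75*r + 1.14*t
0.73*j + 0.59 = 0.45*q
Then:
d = -2.55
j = -0.33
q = 0.78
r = -1.61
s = 3.59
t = 2.79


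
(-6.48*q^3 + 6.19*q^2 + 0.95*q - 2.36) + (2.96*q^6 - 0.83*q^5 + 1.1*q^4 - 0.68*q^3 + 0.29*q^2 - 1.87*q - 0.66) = 2.96*q^6 - 0.83*q^5 + 1.1*q^4 - 7.16*q^3 + 6.48*q^2 - 0.92*q - 3.02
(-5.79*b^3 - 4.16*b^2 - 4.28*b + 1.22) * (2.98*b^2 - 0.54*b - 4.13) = -17.2542*b^5 - 9.2702*b^4 + 13.4047*b^3 + 23.1276*b^2 + 17.0176*b - 5.0386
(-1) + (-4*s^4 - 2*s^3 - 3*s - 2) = -4*s^4 - 2*s^3 - 3*s - 3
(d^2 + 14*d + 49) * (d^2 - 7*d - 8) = d^4 + 7*d^3 - 57*d^2 - 455*d - 392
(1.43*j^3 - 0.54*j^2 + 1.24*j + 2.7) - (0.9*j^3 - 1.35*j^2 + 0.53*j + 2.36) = 0.53*j^3 + 0.81*j^2 + 0.71*j + 0.34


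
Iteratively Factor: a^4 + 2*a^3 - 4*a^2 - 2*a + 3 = (a - 1)*(a^3 + 3*a^2 - a - 3) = (a - 1)^2*(a^2 + 4*a + 3) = (a - 1)^2*(a + 3)*(a + 1)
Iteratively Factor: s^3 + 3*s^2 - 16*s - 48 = (s - 4)*(s^2 + 7*s + 12) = (s - 4)*(s + 4)*(s + 3)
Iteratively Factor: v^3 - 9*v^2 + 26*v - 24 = (v - 4)*(v^2 - 5*v + 6) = (v - 4)*(v - 3)*(v - 2)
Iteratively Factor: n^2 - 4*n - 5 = (n + 1)*(n - 5)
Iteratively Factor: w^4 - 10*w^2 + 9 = (w - 1)*(w^3 + w^2 - 9*w - 9) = (w - 1)*(w + 3)*(w^2 - 2*w - 3) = (w - 3)*(w - 1)*(w + 3)*(w + 1)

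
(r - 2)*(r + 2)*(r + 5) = r^3 + 5*r^2 - 4*r - 20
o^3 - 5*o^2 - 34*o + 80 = (o - 8)*(o - 2)*(o + 5)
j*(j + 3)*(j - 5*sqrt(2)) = j^3 - 5*sqrt(2)*j^2 + 3*j^2 - 15*sqrt(2)*j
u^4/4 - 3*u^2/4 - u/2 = u*(u/4 + 1/4)*(u - 2)*(u + 1)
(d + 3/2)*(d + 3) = d^2 + 9*d/2 + 9/2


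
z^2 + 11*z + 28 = (z + 4)*(z + 7)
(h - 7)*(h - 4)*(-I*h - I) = -I*h^3 + 10*I*h^2 - 17*I*h - 28*I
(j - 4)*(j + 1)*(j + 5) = j^3 + 2*j^2 - 19*j - 20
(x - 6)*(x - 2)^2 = x^3 - 10*x^2 + 28*x - 24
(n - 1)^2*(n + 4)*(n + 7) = n^4 + 9*n^3 + 7*n^2 - 45*n + 28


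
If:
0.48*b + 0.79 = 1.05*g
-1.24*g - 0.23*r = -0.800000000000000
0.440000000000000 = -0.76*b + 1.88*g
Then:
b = -9.80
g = -3.73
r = 23.58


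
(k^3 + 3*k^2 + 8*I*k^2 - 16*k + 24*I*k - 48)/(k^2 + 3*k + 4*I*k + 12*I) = k + 4*I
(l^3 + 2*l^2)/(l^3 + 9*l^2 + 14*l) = l/(l + 7)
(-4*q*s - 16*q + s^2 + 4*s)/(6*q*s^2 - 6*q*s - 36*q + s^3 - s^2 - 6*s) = (4*q*s + 16*q - s^2 - 4*s)/(-6*q*s^2 + 6*q*s + 36*q - s^3 + s^2 + 6*s)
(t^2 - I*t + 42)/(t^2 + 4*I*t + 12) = (t - 7*I)/(t - 2*I)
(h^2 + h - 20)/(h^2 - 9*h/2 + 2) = 2*(h + 5)/(2*h - 1)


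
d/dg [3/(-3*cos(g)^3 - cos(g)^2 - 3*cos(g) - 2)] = 3*(9*sin(g)^2 - 2*cos(g) - 12)*sin(g)/(3*cos(g)^3 + cos(g)^2 + 3*cos(g) + 2)^2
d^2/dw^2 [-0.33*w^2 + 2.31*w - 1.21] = -0.660000000000000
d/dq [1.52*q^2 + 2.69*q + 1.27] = 3.04*q + 2.69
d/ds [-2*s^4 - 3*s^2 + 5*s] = -8*s^3 - 6*s + 5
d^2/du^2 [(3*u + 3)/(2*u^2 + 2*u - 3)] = 12*(2*(u + 1)*(2*u + 1)^2 - (3*u + 2)*(2*u^2 + 2*u - 3))/(2*u^2 + 2*u - 3)^3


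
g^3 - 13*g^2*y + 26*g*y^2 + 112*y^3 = (g - 8*y)*(g - 7*y)*(g + 2*y)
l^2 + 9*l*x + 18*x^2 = (l + 3*x)*(l + 6*x)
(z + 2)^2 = z^2 + 4*z + 4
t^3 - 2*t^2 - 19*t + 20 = (t - 5)*(t - 1)*(t + 4)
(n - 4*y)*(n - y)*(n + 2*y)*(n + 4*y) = n^4 + n^3*y - 18*n^2*y^2 - 16*n*y^3 + 32*y^4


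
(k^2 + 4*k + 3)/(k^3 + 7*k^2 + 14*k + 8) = (k + 3)/(k^2 + 6*k + 8)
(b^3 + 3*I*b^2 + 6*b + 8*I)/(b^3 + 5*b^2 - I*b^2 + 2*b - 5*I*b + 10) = (b + 4*I)/(b + 5)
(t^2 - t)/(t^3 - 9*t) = (t - 1)/(t^2 - 9)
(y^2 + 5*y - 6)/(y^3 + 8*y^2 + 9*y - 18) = 1/(y + 3)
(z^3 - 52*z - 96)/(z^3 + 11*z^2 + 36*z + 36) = (z - 8)/(z + 3)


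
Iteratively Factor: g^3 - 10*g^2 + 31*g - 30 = (g - 5)*(g^2 - 5*g + 6) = (g - 5)*(g - 3)*(g - 2)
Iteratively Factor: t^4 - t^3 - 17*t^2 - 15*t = (t - 5)*(t^3 + 4*t^2 + 3*t) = t*(t - 5)*(t^2 + 4*t + 3) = t*(t - 5)*(t + 3)*(t + 1)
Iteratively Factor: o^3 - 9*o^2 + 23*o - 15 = (o - 3)*(o^2 - 6*o + 5) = (o - 5)*(o - 3)*(o - 1)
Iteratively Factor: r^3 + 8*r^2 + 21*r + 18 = (r + 3)*(r^2 + 5*r + 6) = (r + 2)*(r + 3)*(r + 3)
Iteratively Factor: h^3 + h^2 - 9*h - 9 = (h - 3)*(h^2 + 4*h + 3) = (h - 3)*(h + 3)*(h + 1)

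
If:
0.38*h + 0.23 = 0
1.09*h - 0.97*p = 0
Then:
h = -0.61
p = -0.68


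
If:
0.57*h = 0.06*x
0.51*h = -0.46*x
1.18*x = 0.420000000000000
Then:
No Solution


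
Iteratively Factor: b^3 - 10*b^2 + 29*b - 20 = (b - 5)*(b^2 - 5*b + 4) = (b - 5)*(b - 4)*(b - 1)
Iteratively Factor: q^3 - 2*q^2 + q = (q)*(q^2 - 2*q + 1) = q*(q - 1)*(q - 1)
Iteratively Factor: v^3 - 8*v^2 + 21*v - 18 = (v - 2)*(v^2 - 6*v + 9) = (v - 3)*(v - 2)*(v - 3)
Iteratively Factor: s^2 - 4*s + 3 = (s - 1)*(s - 3)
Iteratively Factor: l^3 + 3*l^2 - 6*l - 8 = (l + 4)*(l^2 - l - 2) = (l + 1)*(l + 4)*(l - 2)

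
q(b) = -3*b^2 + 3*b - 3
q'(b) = 3 - 6*b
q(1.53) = -5.43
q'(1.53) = -6.18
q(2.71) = -16.90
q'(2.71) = -13.26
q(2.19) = -10.82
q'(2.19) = -10.14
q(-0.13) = -3.44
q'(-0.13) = 3.78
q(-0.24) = -3.89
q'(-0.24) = 4.44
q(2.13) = -10.22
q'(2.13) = -9.78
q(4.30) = -45.57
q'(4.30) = -22.80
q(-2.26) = -25.10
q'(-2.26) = 16.56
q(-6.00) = -129.00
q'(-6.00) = 39.00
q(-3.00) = -39.00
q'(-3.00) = 21.00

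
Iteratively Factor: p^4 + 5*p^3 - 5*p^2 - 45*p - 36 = (p + 3)*(p^3 + 2*p^2 - 11*p - 12) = (p - 3)*(p + 3)*(p^2 + 5*p + 4) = (p - 3)*(p + 3)*(p + 4)*(p + 1)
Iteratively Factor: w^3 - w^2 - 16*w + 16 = (w - 1)*(w^2 - 16) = (w - 4)*(w - 1)*(w + 4)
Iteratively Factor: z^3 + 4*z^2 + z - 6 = (z - 1)*(z^2 + 5*z + 6) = (z - 1)*(z + 3)*(z + 2)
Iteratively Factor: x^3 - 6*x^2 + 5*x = (x - 1)*(x^2 - 5*x) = (x - 5)*(x - 1)*(x)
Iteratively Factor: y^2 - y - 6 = (y + 2)*(y - 3)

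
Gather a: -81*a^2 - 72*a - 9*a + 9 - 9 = -81*a^2 - 81*a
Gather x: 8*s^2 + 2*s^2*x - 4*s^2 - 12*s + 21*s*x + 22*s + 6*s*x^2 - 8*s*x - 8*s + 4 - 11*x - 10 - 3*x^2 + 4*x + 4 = 4*s^2 + 2*s + x^2*(6*s - 3) + x*(2*s^2 + 13*s - 7) - 2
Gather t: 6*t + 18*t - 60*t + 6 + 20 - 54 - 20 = -36*t - 48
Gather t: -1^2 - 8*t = -8*t - 1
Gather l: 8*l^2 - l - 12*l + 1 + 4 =8*l^2 - 13*l + 5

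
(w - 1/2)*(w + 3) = w^2 + 5*w/2 - 3/2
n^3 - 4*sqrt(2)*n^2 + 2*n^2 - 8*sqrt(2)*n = n*(n + 2)*(n - 4*sqrt(2))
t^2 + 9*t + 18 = (t + 3)*(t + 6)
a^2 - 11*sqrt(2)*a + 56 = (a - 7*sqrt(2))*(a - 4*sqrt(2))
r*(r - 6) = r^2 - 6*r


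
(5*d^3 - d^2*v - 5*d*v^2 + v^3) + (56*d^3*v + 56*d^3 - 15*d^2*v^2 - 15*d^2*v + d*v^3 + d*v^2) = 56*d^3*v + 61*d^3 - 15*d^2*v^2 - 16*d^2*v + d*v^3 - 4*d*v^2 + v^3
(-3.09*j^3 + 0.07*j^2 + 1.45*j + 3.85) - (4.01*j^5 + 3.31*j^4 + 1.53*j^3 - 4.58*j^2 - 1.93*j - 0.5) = -4.01*j^5 - 3.31*j^4 - 4.62*j^3 + 4.65*j^2 + 3.38*j + 4.35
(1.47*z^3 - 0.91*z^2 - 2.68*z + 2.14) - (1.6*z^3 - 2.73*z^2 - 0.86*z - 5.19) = -0.13*z^3 + 1.82*z^2 - 1.82*z + 7.33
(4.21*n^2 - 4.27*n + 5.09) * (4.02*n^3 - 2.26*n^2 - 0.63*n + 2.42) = 16.9242*n^5 - 26.68*n^4 + 27.4597*n^3 + 1.3749*n^2 - 13.5401*n + 12.3178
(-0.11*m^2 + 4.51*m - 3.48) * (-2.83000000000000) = 0.3113*m^2 - 12.7633*m + 9.8484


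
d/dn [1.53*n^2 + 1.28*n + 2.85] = 3.06*n + 1.28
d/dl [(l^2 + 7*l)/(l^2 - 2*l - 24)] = 3*(-3*l^2 - 16*l - 56)/(l^4 - 4*l^3 - 44*l^2 + 96*l + 576)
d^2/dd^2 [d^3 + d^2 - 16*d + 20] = 6*d + 2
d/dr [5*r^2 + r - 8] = 10*r + 1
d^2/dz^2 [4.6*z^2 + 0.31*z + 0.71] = 9.20000000000000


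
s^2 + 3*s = s*(s + 3)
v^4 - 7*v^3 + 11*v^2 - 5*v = v*(v - 5)*(v - 1)^2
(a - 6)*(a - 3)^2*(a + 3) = a^4 - 9*a^3 + 9*a^2 + 81*a - 162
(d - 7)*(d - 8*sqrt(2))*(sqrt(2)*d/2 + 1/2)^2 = d^4/2 - 7*sqrt(2)*d^3/2 - 7*d^3/2 - 31*d^2/4 + 49*sqrt(2)*d^2/2 - 2*sqrt(2)*d + 217*d/4 + 14*sqrt(2)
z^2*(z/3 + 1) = z^3/3 + z^2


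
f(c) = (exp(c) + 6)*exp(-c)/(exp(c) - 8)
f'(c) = -(exp(c) + 6)*exp(-c)/(exp(c) - 8) + 1/(exp(c) - 8) - (exp(c) + 6)/(exp(c) - 8)^2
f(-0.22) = -1.18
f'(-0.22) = 0.91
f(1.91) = -1.51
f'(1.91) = -7.49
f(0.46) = -0.75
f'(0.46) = 0.41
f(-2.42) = -8.66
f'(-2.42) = 8.43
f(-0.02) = -1.01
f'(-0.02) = 0.73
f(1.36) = -0.62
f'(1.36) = -0.21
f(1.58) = -0.71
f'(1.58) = -0.70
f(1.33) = -0.61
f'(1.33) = -0.17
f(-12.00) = -122066.31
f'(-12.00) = 122066.09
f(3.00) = 0.11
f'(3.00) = -0.20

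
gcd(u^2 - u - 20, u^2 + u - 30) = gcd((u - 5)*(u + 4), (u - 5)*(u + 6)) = u - 5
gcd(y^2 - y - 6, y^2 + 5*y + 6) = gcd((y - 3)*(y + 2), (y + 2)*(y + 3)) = y + 2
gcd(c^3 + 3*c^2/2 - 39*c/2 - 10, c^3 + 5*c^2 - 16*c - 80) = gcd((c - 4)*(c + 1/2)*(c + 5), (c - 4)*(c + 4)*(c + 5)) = c^2 + c - 20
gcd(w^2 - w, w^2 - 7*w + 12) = 1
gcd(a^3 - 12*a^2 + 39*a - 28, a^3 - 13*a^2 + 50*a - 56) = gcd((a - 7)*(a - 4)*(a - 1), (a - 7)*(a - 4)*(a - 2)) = a^2 - 11*a + 28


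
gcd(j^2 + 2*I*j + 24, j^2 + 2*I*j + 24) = j^2 + 2*I*j + 24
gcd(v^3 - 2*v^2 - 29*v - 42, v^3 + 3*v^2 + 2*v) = v + 2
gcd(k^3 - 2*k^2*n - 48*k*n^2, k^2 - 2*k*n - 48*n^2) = k^2 - 2*k*n - 48*n^2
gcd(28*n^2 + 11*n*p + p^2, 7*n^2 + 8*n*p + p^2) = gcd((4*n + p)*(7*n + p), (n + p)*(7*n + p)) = 7*n + p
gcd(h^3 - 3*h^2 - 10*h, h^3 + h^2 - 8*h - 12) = h + 2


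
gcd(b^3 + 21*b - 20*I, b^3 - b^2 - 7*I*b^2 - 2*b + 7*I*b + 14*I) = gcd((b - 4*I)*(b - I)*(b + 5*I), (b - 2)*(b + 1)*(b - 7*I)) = 1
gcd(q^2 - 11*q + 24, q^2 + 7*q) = 1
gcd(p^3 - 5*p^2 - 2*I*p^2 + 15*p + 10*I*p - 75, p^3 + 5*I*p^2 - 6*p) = p + 3*I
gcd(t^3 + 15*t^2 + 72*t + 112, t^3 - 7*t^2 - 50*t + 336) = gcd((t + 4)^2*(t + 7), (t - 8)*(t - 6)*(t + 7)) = t + 7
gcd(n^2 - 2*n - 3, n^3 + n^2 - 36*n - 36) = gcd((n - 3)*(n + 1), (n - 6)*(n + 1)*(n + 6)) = n + 1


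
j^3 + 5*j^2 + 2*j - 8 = (j - 1)*(j + 2)*(j + 4)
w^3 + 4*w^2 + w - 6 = (w - 1)*(w + 2)*(w + 3)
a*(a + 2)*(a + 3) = a^3 + 5*a^2 + 6*a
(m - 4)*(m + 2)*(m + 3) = m^3 + m^2 - 14*m - 24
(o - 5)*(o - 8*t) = o^2 - 8*o*t - 5*o + 40*t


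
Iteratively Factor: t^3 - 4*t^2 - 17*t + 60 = (t + 4)*(t^2 - 8*t + 15) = (t - 5)*(t + 4)*(t - 3)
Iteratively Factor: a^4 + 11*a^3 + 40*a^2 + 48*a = (a)*(a^3 + 11*a^2 + 40*a + 48) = a*(a + 4)*(a^2 + 7*a + 12) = a*(a + 4)^2*(a + 3)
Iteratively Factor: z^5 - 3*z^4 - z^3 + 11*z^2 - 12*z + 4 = (z - 1)*(z^4 - 2*z^3 - 3*z^2 + 8*z - 4) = (z - 1)*(z + 2)*(z^3 - 4*z^2 + 5*z - 2) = (z - 1)^2*(z + 2)*(z^2 - 3*z + 2) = (z - 1)^3*(z + 2)*(z - 2)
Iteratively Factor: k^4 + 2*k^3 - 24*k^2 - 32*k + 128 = (k - 2)*(k^3 + 4*k^2 - 16*k - 64) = (k - 4)*(k - 2)*(k^2 + 8*k + 16) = (k - 4)*(k - 2)*(k + 4)*(k + 4)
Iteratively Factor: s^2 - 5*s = (s - 5)*(s)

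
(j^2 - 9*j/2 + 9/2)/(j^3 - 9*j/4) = 2*(j - 3)/(j*(2*j + 3))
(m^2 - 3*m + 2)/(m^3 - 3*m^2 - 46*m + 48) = (m - 2)/(m^2 - 2*m - 48)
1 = 1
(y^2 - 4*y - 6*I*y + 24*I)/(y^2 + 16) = (y^2 - 4*y - 6*I*y + 24*I)/(y^2 + 16)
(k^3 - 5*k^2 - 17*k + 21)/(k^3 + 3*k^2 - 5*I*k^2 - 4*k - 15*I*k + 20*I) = (k^2 - 4*k - 21)/(k^2 + k*(4 - 5*I) - 20*I)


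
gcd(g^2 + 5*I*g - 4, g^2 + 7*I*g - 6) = g + I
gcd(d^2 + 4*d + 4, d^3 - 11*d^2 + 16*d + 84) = d + 2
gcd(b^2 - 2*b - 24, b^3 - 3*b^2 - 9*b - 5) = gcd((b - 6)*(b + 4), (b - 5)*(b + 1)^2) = 1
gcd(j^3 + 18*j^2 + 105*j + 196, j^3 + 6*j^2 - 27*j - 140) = j^2 + 11*j + 28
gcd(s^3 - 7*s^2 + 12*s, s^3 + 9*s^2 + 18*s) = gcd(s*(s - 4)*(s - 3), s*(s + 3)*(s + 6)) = s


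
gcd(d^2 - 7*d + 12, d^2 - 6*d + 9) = d - 3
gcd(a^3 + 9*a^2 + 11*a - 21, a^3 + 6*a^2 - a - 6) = a - 1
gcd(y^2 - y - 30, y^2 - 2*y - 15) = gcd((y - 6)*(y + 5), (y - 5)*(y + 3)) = 1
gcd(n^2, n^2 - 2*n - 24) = 1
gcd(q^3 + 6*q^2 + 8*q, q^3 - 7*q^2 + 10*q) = q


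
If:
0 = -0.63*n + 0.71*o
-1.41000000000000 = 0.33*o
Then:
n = -4.82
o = -4.27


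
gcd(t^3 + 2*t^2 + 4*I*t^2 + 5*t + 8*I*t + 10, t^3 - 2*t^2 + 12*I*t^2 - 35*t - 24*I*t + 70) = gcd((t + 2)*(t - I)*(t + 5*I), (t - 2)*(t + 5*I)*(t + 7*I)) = t + 5*I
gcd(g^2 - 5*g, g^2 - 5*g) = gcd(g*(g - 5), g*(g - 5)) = g^2 - 5*g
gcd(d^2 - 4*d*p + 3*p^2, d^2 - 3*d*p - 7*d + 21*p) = -d + 3*p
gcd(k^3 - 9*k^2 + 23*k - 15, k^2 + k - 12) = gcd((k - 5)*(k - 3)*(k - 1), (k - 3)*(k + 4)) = k - 3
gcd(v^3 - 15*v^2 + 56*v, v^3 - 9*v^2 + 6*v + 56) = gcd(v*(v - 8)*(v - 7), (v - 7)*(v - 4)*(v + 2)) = v - 7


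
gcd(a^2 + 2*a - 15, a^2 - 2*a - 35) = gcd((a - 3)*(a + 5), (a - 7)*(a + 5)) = a + 5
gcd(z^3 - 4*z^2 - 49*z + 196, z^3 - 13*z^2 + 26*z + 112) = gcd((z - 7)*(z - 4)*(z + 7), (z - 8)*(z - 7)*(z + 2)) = z - 7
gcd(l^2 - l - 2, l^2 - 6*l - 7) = l + 1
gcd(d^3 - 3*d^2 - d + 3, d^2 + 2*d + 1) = d + 1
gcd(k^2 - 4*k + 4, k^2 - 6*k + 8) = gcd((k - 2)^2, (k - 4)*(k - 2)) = k - 2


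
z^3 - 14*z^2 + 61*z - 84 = (z - 7)*(z - 4)*(z - 3)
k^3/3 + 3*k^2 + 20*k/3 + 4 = (k/3 + 1/3)*(k + 2)*(k + 6)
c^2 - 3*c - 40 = (c - 8)*(c + 5)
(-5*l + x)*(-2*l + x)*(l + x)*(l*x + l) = 10*l^4*x + 10*l^4 + 3*l^3*x^2 + 3*l^3*x - 6*l^2*x^3 - 6*l^2*x^2 + l*x^4 + l*x^3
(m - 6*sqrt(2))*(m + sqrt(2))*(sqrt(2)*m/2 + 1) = sqrt(2)*m^3/2 - 4*m^2 - 11*sqrt(2)*m - 12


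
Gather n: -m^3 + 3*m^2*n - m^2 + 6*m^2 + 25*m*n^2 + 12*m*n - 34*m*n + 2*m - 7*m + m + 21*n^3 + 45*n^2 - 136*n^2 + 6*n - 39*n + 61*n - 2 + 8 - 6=-m^3 + 5*m^2 - 4*m + 21*n^3 + n^2*(25*m - 91) + n*(3*m^2 - 22*m + 28)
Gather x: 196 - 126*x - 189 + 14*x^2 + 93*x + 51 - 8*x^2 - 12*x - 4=6*x^2 - 45*x + 54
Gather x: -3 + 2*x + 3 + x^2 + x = x^2 + 3*x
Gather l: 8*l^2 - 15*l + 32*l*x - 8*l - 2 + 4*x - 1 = 8*l^2 + l*(32*x - 23) + 4*x - 3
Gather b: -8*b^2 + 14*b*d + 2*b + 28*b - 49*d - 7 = -8*b^2 + b*(14*d + 30) - 49*d - 7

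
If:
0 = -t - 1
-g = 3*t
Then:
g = 3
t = -1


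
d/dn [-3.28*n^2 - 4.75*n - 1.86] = -6.56*n - 4.75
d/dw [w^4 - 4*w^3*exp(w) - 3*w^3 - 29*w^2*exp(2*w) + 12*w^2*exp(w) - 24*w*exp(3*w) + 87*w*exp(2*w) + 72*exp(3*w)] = -4*w^3*exp(w) + 4*w^3 - 58*w^2*exp(2*w) - 9*w^2 - 72*w*exp(3*w) + 116*w*exp(2*w) + 24*w*exp(w) + 192*exp(3*w) + 87*exp(2*w)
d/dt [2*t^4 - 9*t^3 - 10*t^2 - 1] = t*(8*t^2 - 27*t - 20)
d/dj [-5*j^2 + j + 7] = 1 - 10*j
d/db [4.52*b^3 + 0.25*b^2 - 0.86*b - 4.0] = 13.56*b^2 + 0.5*b - 0.86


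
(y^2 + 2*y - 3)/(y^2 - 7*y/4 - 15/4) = 4*(-y^2 - 2*y + 3)/(-4*y^2 + 7*y + 15)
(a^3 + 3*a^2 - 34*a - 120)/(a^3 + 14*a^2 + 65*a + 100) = (a - 6)/(a + 5)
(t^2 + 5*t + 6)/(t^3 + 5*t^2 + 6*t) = 1/t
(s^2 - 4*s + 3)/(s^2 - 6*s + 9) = (s - 1)/(s - 3)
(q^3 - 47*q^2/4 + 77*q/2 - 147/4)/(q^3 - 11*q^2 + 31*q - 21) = (q - 7/4)/(q - 1)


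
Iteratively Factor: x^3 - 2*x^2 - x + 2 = (x - 2)*(x^2 - 1) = (x - 2)*(x - 1)*(x + 1)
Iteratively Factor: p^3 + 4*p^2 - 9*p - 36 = (p - 3)*(p^2 + 7*p + 12) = (p - 3)*(p + 4)*(p + 3)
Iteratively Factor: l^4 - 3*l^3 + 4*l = (l - 2)*(l^3 - l^2 - 2*l) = l*(l - 2)*(l^2 - l - 2) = l*(l - 2)*(l + 1)*(l - 2)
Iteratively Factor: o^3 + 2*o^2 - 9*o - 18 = (o + 3)*(o^2 - o - 6) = (o + 2)*(o + 3)*(o - 3)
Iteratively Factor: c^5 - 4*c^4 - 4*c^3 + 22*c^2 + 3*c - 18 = (c - 3)*(c^4 - c^3 - 7*c^2 + c + 6) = (c - 3)^2*(c^3 + 2*c^2 - c - 2) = (c - 3)^2*(c + 1)*(c^2 + c - 2) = (c - 3)^2*(c - 1)*(c + 1)*(c + 2)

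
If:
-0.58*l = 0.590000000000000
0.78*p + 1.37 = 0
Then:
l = -1.02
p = -1.76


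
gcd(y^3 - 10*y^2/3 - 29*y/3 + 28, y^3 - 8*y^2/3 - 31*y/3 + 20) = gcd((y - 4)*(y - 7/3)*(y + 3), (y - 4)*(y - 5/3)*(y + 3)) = y^2 - y - 12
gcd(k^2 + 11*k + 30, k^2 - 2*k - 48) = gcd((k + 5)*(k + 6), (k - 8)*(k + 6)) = k + 6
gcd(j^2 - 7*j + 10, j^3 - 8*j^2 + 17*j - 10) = j^2 - 7*j + 10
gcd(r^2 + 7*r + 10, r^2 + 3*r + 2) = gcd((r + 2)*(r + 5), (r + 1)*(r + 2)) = r + 2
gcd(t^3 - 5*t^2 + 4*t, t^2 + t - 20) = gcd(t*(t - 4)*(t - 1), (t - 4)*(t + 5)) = t - 4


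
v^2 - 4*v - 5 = (v - 5)*(v + 1)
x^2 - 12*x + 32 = (x - 8)*(x - 4)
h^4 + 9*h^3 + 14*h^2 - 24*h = h*(h - 1)*(h + 4)*(h + 6)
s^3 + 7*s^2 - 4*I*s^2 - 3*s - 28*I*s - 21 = (s + 7)*(s - 3*I)*(s - I)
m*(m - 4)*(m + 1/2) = m^3 - 7*m^2/2 - 2*m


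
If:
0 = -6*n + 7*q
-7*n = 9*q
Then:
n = 0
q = 0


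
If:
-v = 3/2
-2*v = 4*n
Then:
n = 3/4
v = -3/2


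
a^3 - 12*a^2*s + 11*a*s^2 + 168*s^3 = (a - 8*s)*(a - 7*s)*(a + 3*s)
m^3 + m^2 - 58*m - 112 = (m - 8)*(m + 2)*(m + 7)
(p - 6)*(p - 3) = p^2 - 9*p + 18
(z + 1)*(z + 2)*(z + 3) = z^3 + 6*z^2 + 11*z + 6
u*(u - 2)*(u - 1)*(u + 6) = u^4 + 3*u^3 - 16*u^2 + 12*u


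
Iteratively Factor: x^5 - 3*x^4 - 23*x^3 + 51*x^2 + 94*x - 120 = (x + 4)*(x^4 - 7*x^3 + 5*x^2 + 31*x - 30) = (x + 2)*(x + 4)*(x^3 - 9*x^2 + 23*x - 15) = (x - 3)*(x + 2)*(x + 4)*(x^2 - 6*x + 5) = (x - 3)*(x - 1)*(x + 2)*(x + 4)*(x - 5)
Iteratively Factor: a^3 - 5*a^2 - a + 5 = (a - 1)*(a^2 - 4*a - 5) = (a - 5)*(a - 1)*(a + 1)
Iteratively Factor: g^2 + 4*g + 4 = (g + 2)*(g + 2)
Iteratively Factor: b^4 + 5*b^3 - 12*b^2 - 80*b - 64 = (b + 4)*(b^3 + b^2 - 16*b - 16) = (b + 4)^2*(b^2 - 3*b - 4) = (b - 4)*(b + 4)^2*(b + 1)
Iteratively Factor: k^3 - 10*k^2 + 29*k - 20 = (k - 1)*(k^2 - 9*k + 20) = (k - 4)*(k - 1)*(k - 5)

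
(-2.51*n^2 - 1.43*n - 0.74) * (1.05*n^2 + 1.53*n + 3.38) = -2.6355*n^4 - 5.3418*n^3 - 11.4487*n^2 - 5.9656*n - 2.5012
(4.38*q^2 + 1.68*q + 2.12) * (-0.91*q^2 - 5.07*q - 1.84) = -3.9858*q^4 - 23.7354*q^3 - 18.506*q^2 - 13.8396*q - 3.9008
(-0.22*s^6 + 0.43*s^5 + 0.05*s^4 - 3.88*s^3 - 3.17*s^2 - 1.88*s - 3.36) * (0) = 0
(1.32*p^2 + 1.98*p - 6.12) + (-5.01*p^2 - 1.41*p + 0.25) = -3.69*p^2 + 0.57*p - 5.87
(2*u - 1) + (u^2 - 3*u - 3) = u^2 - u - 4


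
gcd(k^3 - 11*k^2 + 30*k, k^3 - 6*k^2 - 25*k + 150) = k^2 - 11*k + 30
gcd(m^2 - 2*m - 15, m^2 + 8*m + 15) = m + 3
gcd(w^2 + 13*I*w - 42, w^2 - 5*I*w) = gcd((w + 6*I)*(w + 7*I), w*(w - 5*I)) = 1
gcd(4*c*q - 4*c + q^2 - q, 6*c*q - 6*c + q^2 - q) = q - 1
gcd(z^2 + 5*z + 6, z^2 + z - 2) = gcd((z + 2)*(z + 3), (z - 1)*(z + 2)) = z + 2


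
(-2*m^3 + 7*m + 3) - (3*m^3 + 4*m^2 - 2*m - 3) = -5*m^3 - 4*m^2 + 9*m + 6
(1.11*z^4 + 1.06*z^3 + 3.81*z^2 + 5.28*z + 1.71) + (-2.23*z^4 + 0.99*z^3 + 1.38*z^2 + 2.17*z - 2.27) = -1.12*z^4 + 2.05*z^3 + 5.19*z^2 + 7.45*z - 0.56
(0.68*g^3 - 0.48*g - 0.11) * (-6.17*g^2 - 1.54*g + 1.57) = -4.1956*g^5 - 1.0472*g^4 + 4.0292*g^3 + 1.4179*g^2 - 0.5842*g - 0.1727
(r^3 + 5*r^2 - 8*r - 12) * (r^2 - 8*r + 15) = r^5 - 3*r^4 - 33*r^3 + 127*r^2 - 24*r - 180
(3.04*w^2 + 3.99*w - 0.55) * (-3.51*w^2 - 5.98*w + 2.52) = -10.6704*w^4 - 32.1841*w^3 - 14.2689*w^2 + 13.3438*w - 1.386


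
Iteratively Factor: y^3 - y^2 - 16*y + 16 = (y + 4)*(y^2 - 5*y + 4) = (y - 4)*(y + 4)*(y - 1)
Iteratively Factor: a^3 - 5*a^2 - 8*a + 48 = (a - 4)*(a^2 - a - 12) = (a - 4)*(a + 3)*(a - 4)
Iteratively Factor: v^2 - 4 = (v + 2)*(v - 2)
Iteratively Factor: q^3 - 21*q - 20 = (q + 4)*(q^2 - 4*q - 5) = (q - 5)*(q + 4)*(q + 1)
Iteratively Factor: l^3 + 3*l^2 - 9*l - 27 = (l + 3)*(l^2 - 9) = (l - 3)*(l + 3)*(l + 3)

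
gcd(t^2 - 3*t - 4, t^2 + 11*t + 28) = 1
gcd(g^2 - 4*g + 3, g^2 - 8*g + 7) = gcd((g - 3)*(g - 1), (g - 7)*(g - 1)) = g - 1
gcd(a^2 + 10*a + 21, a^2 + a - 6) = a + 3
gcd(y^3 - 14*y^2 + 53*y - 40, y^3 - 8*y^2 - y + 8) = y^2 - 9*y + 8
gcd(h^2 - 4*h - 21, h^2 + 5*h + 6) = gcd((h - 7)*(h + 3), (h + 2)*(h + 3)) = h + 3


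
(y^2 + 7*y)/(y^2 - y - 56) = y/(y - 8)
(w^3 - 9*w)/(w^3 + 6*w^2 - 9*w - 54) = w/(w + 6)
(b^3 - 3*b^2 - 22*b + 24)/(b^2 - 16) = (b^2 - 7*b + 6)/(b - 4)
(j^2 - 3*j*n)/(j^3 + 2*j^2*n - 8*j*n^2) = (j - 3*n)/(j^2 + 2*j*n - 8*n^2)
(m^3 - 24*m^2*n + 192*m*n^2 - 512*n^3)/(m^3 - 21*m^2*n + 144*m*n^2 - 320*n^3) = (m - 8*n)/(m - 5*n)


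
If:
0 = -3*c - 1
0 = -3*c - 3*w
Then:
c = -1/3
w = 1/3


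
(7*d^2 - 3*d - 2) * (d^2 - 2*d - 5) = 7*d^4 - 17*d^3 - 31*d^2 + 19*d + 10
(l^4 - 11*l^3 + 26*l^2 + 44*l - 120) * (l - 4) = l^5 - 15*l^4 + 70*l^3 - 60*l^2 - 296*l + 480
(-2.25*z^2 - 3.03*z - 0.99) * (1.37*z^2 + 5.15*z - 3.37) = -3.0825*z^4 - 15.7386*z^3 - 9.3783*z^2 + 5.1126*z + 3.3363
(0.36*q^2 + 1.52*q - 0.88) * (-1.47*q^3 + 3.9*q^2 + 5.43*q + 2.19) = -0.5292*q^5 - 0.8304*q^4 + 9.1764*q^3 + 5.61*q^2 - 1.4496*q - 1.9272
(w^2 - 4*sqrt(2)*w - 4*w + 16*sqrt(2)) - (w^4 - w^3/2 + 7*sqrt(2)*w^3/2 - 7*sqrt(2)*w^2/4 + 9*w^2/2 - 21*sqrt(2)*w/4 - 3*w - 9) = -w^4 - 7*sqrt(2)*w^3/2 + w^3/2 - 7*w^2/2 + 7*sqrt(2)*w^2/4 - w + 5*sqrt(2)*w/4 + 9 + 16*sqrt(2)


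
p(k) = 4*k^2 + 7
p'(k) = 8*k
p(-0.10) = 7.04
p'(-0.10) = -0.80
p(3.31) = 50.82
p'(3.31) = 26.48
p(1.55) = 16.61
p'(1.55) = 12.40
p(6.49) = 175.48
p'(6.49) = 51.92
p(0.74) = 9.19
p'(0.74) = 5.92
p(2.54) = 32.81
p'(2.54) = 20.32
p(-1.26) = 13.35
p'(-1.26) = -10.08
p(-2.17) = 25.84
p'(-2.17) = -17.36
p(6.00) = 151.00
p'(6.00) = 48.00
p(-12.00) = 583.00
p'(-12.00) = -96.00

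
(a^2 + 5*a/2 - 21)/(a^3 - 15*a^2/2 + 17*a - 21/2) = (a + 6)/(a^2 - 4*a + 3)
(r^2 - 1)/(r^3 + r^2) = (r - 1)/r^2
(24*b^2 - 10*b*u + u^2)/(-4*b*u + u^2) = (-6*b + u)/u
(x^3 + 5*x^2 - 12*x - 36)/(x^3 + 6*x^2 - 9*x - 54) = (x + 2)/(x + 3)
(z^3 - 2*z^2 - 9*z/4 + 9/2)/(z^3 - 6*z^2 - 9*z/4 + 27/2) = (z - 2)/(z - 6)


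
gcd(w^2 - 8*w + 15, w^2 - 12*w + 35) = w - 5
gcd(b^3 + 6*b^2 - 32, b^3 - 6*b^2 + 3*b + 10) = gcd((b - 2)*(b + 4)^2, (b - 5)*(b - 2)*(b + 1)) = b - 2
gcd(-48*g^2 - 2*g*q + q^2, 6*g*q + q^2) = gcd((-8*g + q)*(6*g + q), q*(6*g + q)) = 6*g + q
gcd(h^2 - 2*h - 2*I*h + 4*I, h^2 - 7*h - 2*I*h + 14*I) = h - 2*I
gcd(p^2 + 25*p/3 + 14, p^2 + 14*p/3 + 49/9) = p + 7/3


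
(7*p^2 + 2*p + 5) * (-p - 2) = -7*p^3 - 16*p^2 - 9*p - 10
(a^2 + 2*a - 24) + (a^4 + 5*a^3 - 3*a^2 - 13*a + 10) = a^4 + 5*a^3 - 2*a^2 - 11*a - 14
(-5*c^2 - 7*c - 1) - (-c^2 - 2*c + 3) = -4*c^2 - 5*c - 4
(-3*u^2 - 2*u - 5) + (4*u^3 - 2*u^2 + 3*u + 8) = 4*u^3 - 5*u^2 + u + 3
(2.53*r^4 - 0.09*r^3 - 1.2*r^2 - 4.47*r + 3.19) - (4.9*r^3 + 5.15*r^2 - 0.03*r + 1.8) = 2.53*r^4 - 4.99*r^3 - 6.35*r^2 - 4.44*r + 1.39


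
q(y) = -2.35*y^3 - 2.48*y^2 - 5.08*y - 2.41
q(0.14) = -3.18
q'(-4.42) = -120.89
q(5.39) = -469.83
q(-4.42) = 174.52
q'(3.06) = -86.27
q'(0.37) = -7.88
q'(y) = -7.05*y^2 - 4.96*y - 5.08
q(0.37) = -4.75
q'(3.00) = -83.41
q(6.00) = -629.77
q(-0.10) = -1.92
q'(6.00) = -288.64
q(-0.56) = 0.07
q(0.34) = -4.52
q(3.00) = -103.42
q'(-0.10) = -4.65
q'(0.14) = -5.91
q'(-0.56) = -4.51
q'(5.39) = -236.63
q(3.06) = -108.51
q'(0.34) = -7.58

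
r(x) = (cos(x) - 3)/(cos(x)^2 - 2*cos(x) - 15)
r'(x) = (2*sin(x)*cos(x) - 2*sin(x))*(cos(x) - 3)/(cos(x)^2 - 2*cos(x) - 15)^2 - sin(x)/(cos(x)^2 - 2*cos(x) - 15)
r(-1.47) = 0.19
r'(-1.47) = -0.09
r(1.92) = 0.24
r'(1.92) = 0.11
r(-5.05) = 0.17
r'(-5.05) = 0.07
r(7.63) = 0.18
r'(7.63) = 0.08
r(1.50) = 0.19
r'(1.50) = 0.09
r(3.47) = 0.32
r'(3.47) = -0.06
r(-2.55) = 0.30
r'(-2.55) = -0.09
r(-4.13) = 0.26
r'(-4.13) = 0.11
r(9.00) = 0.32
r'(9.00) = 0.07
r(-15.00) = 0.29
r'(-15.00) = -0.10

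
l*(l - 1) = l^2 - l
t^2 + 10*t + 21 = (t + 3)*(t + 7)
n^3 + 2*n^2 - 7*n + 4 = (n - 1)^2*(n + 4)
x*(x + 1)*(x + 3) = x^3 + 4*x^2 + 3*x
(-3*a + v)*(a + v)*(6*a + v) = -18*a^3 - 15*a^2*v + 4*a*v^2 + v^3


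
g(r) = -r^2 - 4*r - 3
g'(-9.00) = 14.00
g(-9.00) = -48.00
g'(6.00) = -16.00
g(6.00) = -63.00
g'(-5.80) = 7.60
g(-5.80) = -13.44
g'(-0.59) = -2.82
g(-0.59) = -0.99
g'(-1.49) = -1.02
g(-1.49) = 0.74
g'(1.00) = -6.00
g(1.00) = -8.00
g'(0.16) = -4.32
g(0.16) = -3.67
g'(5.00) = -14.00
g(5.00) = -48.00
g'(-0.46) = -3.08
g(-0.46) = -1.37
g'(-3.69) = 3.38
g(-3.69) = -1.86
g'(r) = -2*r - 4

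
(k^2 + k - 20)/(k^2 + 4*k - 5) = (k - 4)/(k - 1)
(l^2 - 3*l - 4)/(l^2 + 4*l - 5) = (l^2 - 3*l - 4)/(l^2 + 4*l - 5)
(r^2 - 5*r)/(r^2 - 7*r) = (r - 5)/(r - 7)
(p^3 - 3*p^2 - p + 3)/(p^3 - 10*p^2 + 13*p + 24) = (p - 1)/(p - 8)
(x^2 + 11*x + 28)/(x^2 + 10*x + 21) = (x + 4)/(x + 3)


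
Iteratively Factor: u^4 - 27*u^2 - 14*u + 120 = (u - 2)*(u^3 + 2*u^2 - 23*u - 60) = (u - 2)*(u + 4)*(u^2 - 2*u - 15) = (u - 5)*(u - 2)*(u + 4)*(u + 3)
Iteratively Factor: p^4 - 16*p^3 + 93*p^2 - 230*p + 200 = (p - 4)*(p^3 - 12*p^2 + 45*p - 50) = (p - 5)*(p - 4)*(p^2 - 7*p + 10) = (p - 5)^2*(p - 4)*(p - 2)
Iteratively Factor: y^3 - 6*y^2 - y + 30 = (y + 2)*(y^2 - 8*y + 15) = (y - 3)*(y + 2)*(y - 5)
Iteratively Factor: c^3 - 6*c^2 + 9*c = (c - 3)*(c^2 - 3*c) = c*(c - 3)*(c - 3)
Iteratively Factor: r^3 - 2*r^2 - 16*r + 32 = (r - 2)*(r^2 - 16) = (r - 4)*(r - 2)*(r + 4)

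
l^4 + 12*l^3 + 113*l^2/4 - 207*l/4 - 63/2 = (l - 3/2)*(l + 1/2)*(l + 6)*(l + 7)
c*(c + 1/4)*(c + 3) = c^3 + 13*c^2/4 + 3*c/4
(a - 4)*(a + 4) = a^2 - 16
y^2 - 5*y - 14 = (y - 7)*(y + 2)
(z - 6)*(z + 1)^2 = z^3 - 4*z^2 - 11*z - 6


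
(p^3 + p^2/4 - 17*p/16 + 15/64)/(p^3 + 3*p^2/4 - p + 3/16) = (16*p^2 + 8*p - 15)/(4*(4*p^2 + 4*p - 3))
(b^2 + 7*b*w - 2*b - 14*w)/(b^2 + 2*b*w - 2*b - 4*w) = (b + 7*w)/(b + 2*w)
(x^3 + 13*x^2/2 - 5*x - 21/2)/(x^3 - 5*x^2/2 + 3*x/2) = (x^2 + 8*x + 7)/(x*(x - 1))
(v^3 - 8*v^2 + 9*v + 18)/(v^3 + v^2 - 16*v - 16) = (v^2 - 9*v + 18)/(v^2 - 16)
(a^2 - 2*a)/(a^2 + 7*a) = (a - 2)/(a + 7)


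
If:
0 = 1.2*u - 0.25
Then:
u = 0.21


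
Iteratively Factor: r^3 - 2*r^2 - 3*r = (r)*(r^2 - 2*r - 3) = r*(r - 3)*(r + 1)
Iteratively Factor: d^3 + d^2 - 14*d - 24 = (d + 2)*(d^2 - d - 12) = (d + 2)*(d + 3)*(d - 4)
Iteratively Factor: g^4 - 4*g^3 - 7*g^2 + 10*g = (g)*(g^3 - 4*g^2 - 7*g + 10) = g*(g + 2)*(g^2 - 6*g + 5) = g*(g - 5)*(g + 2)*(g - 1)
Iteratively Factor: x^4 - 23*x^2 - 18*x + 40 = (x + 4)*(x^3 - 4*x^2 - 7*x + 10) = (x - 1)*(x + 4)*(x^2 - 3*x - 10) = (x - 5)*(x - 1)*(x + 4)*(x + 2)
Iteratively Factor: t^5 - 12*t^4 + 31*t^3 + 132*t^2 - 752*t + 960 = (t - 4)*(t^4 - 8*t^3 - t^2 + 128*t - 240) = (t - 4)^2*(t^3 - 4*t^2 - 17*t + 60) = (t - 5)*(t - 4)^2*(t^2 + t - 12) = (t - 5)*(t - 4)^2*(t - 3)*(t + 4)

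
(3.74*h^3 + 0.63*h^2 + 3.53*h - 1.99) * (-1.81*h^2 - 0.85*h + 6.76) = -6.7694*h^5 - 4.3193*h^4 + 18.3576*h^3 + 4.8602*h^2 + 25.5543*h - 13.4524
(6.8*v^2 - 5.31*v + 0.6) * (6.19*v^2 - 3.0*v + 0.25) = 42.092*v^4 - 53.2689*v^3 + 21.344*v^2 - 3.1275*v + 0.15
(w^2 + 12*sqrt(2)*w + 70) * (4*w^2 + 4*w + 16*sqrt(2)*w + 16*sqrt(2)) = 4*w^4 + 4*w^3 + 64*sqrt(2)*w^3 + 64*sqrt(2)*w^2 + 664*w^2 + 664*w + 1120*sqrt(2)*w + 1120*sqrt(2)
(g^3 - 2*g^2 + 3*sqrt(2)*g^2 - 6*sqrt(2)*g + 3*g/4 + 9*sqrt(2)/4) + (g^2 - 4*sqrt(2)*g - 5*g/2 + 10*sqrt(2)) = g^3 - g^2 + 3*sqrt(2)*g^2 - 10*sqrt(2)*g - 7*g/4 + 49*sqrt(2)/4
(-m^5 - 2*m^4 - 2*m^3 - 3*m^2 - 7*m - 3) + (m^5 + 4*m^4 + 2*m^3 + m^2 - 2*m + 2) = 2*m^4 - 2*m^2 - 9*m - 1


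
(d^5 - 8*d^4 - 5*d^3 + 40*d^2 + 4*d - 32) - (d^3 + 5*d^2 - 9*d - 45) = d^5 - 8*d^4 - 6*d^3 + 35*d^2 + 13*d + 13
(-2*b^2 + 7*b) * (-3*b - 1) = 6*b^3 - 19*b^2 - 7*b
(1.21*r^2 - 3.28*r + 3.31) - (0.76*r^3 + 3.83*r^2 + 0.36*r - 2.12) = -0.76*r^3 - 2.62*r^2 - 3.64*r + 5.43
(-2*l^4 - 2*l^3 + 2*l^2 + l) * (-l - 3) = 2*l^5 + 8*l^4 + 4*l^3 - 7*l^2 - 3*l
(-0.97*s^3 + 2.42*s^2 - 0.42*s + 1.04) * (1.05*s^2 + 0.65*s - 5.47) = -1.0185*s^5 + 1.9105*s^4 + 6.4379*s^3 - 12.4184*s^2 + 2.9734*s - 5.6888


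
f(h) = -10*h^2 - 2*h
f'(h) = -20*h - 2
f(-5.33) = -273.43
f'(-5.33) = 104.60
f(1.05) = -13.12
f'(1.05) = -23.00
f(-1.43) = -17.59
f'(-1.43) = 26.60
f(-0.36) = -0.58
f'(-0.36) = 5.20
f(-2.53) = -58.95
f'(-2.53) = 48.60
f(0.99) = -11.78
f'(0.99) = -21.80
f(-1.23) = -12.67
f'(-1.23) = 22.60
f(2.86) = -87.52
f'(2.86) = -59.20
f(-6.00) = -348.00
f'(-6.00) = 118.00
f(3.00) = -96.00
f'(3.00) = -62.00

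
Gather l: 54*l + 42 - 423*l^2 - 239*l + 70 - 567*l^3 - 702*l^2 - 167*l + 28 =-567*l^3 - 1125*l^2 - 352*l + 140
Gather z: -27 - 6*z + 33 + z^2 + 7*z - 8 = z^2 + z - 2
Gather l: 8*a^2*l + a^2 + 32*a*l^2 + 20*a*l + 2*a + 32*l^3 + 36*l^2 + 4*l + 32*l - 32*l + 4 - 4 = a^2 + 2*a + 32*l^3 + l^2*(32*a + 36) + l*(8*a^2 + 20*a + 4)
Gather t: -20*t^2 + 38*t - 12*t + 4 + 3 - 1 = -20*t^2 + 26*t + 6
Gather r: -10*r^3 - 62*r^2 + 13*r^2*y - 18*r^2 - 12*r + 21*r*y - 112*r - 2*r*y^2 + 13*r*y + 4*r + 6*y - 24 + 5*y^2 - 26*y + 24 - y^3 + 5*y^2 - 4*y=-10*r^3 + r^2*(13*y - 80) + r*(-2*y^2 + 34*y - 120) - y^3 + 10*y^2 - 24*y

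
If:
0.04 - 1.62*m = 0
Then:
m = 0.02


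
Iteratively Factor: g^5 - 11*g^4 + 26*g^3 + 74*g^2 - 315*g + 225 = (g - 3)*(g^4 - 8*g^3 + 2*g^2 + 80*g - 75) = (g - 5)*(g - 3)*(g^3 - 3*g^2 - 13*g + 15) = (g - 5)*(g - 3)*(g + 3)*(g^2 - 6*g + 5) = (g - 5)^2*(g - 3)*(g + 3)*(g - 1)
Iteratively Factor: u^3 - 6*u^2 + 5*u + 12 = (u + 1)*(u^2 - 7*u + 12) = (u - 3)*(u + 1)*(u - 4)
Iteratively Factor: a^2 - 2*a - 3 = (a - 3)*(a + 1)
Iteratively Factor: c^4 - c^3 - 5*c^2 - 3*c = (c)*(c^3 - c^2 - 5*c - 3) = c*(c - 3)*(c^2 + 2*c + 1) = c*(c - 3)*(c + 1)*(c + 1)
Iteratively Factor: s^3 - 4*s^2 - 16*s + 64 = (s - 4)*(s^2 - 16) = (s - 4)^2*(s + 4)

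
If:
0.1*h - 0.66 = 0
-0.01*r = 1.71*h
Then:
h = 6.60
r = -1128.60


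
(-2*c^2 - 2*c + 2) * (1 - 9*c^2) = 18*c^4 + 18*c^3 - 20*c^2 - 2*c + 2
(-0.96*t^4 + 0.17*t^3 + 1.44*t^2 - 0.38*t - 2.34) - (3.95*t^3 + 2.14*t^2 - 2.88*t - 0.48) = -0.96*t^4 - 3.78*t^3 - 0.7*t^2 + 2.5*t - 1.86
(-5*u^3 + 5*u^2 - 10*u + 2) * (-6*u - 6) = 30*u^4 + 30*u^2 + 48*u - 12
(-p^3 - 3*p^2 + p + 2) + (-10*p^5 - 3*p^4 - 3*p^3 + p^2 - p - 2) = -10*p^5 - 3*p^4 - 4*p^3 - 2*p^2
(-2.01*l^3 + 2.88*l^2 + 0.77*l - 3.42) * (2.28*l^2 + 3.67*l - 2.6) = -4.5828*l^5 - 0.8103*l^4 + 17.5512*l^3 - 12.4597*l^2 - 14.5534*l + 8.892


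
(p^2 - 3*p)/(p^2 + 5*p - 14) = p*(p - 3)/(p^2 + 5*p - 14)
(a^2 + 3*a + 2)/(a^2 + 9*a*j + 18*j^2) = (a^2 + 3*a + 2)/(a^2 + 9*a*j + 18*j^2)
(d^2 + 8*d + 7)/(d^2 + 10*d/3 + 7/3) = 3*(d + 7)/(3*d + 7)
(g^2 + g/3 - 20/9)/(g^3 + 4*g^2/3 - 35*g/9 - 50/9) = (3*g - 4)/(3*g^2 - g - 10)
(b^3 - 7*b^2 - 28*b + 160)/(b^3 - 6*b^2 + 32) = (b^2 - 3*b - 40)/(b^2 - 2*b - 8)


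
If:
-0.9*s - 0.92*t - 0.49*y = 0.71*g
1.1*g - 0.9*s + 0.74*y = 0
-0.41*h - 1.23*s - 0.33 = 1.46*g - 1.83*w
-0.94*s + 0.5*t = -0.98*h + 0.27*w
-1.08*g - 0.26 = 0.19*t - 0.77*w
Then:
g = 0.109515410754293 - 0.956167615955765*y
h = 0.35901906214592 - 0.94243535471305*y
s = 0.133852168699692 - 0.346427086168157*y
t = 0.544199331391233*y - 0.215459666810077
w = 0.438102996000938 - 1.20683526268557*y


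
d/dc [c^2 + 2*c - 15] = 2*c + 2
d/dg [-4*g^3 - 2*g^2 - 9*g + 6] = -12*g^2 - 4*g - 9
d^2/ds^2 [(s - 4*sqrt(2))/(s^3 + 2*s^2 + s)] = 2*(3*s^3 - 24*sqrt(2)*s^2 - 16*sqrt(2)*s - 4*sqrt(2))/(s^3*(s^4 + 4*s^3 + 6*s^2 + 4*s + 1))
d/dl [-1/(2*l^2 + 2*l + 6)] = (l + 1/2)/(l^2 + l + 3)^2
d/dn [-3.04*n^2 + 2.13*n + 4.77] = 2.13 - 6.08*n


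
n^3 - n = n*(n - 1)*(n + 1)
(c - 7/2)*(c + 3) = c^2 - c/2 - 21/2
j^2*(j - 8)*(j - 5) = j^4 - 13*j^3 + 40*j^2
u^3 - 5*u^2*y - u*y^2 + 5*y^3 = (u - 5*y)*(u - y)*(u + y)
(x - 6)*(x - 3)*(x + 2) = x^3 - 7*x^2 + 36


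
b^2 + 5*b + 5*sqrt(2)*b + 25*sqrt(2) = (b + 5)*(b + 5*sqrt(2))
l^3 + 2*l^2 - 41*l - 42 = (l - 6)*(l + 1)*(l + 7)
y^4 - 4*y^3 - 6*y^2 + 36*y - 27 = (y - 3)^2*(y - 1)*(y + 3)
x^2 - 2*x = x*(x - 2)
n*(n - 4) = n^2 - 4*n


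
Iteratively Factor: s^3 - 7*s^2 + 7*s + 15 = (s - 3)*(s^2 - 4*s - 5) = (s - 3)*(s + 1)*(s - 5)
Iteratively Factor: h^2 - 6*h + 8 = (h - 4)*(h - 2)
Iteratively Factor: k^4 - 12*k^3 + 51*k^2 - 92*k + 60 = (k - 2)*(k^3 - 10*k^2 + 31*k - 30) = (k - 2)^2*(k^2 - 8*k + 15) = (k - 3)*(k - 2)^2*(k - 5)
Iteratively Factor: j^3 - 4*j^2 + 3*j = (j)*(j^2 - 4*j + 3) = j*(j - 3)*(j - 1)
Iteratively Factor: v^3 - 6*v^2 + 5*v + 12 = (v - 4)*(v^2 - 2*v - 3) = (v - 4)*(v - 3)*(v + 1)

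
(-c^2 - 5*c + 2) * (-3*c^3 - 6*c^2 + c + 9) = 3*c^5 + 21*c^4 + 23*c^3 - 26*c^2 - 43*c + 18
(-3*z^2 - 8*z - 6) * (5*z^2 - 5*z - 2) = -15*z^4 - 25*z^3 + 16*z^2 + 46*z + 12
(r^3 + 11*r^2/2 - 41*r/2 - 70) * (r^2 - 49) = r^5 + 11*r^4/2 - 139*r^3/2 - 679*r^2/2 + 2009*r/2 + 3430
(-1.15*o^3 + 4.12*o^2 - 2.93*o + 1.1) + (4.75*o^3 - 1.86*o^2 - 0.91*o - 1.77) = 3.6*o^3 + 2.26*o^2 - 3.84*o - 0.67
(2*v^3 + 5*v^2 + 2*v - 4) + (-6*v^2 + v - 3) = 2*v^3 - v^2 + 3*v - 7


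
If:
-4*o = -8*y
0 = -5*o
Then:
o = 0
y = 0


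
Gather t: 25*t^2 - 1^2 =25*t^2 - 1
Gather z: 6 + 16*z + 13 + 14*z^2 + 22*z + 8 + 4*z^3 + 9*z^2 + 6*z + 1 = 4*z^3 + 23*z^2 + 44*z + 28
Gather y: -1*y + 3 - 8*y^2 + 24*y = -8*y^2 + 23*y + 3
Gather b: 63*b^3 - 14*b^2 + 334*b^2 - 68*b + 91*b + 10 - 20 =63*b^3 + 320*b^2 + 23*b - 10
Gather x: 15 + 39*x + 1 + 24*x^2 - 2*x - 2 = 24*x^2 + 37*x + 14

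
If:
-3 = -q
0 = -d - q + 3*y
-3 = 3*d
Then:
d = -1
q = 3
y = 2/3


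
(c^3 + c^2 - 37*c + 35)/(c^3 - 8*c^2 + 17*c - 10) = (c + 7)/(c - 2)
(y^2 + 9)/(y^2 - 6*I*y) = (y^2 + 9)/(y*(y - 6*I))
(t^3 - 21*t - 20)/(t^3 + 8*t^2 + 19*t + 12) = (t - 5)/(t + 3)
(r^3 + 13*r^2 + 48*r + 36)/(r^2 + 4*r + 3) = (r^2 + 12*r + 36)/(r + 3)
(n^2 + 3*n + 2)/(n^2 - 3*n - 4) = (n + 2)/(n - 4)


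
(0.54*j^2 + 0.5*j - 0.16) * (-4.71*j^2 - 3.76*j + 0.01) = -2.5434*j^4 - 4.3854*j^3 - 1.121*j^2 + 0.6066*j - 0.0016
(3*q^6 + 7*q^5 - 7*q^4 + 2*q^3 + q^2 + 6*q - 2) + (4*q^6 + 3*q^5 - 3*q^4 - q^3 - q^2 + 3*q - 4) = 7*q^6 + 10*q^5 - 10*q^4 + q^3 + 9*q - 6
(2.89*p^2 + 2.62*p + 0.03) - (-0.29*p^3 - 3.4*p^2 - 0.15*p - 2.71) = 0.29*p^3 + 6.29*p^2 + 2.77*p + 2.74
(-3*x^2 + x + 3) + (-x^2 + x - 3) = -4*x^2 + 2*x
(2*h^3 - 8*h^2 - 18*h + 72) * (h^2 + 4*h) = 2*h^5 - 50*h^3 + 288*h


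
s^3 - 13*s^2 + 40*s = s*(s - 8)*(s - 5)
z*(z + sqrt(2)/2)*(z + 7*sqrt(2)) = z^3 + 15*sqrt(2)*z^2/2 + 7*z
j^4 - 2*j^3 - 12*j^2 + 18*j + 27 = (j - 3)^2*(j + 1)*(j + 3)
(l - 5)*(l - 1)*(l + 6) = l^3 - 31*l + 30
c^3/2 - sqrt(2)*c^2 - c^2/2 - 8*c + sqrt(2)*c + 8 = (c/2 + sqrt(2))*(c - 1)*(c - 4*sqrt(2))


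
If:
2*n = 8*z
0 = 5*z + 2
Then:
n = -8/5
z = -2/5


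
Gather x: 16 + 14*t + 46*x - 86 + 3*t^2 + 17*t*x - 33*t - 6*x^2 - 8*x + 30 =3*t^2 - 19*t - 6*x^2 + x*(17*t + 38) - 40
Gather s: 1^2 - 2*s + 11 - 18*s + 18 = 30 - 20*s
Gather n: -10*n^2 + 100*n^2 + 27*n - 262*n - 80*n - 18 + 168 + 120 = 90*n^2 - 315*n + 270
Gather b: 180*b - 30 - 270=180*b - 300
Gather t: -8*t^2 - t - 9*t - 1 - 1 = -8*t^2 - 10*t - 2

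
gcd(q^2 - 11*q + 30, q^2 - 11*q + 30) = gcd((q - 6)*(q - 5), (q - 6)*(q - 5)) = q^2 - 11*q + 30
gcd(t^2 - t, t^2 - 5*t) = t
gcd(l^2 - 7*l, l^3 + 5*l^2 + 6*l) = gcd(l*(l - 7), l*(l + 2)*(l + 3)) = l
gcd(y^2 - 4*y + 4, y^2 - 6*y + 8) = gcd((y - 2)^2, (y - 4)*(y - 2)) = y - 2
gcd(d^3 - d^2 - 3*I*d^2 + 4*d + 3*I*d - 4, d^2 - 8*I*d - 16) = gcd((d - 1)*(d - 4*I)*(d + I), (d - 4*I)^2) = d - 4*I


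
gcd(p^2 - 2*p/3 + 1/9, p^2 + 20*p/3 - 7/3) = p - 1/3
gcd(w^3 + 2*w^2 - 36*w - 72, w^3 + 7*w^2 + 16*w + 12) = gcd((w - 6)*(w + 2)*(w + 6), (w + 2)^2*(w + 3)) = w + 2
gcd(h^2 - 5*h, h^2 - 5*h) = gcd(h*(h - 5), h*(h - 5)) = h^2 - 5*h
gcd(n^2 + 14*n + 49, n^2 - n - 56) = n + 7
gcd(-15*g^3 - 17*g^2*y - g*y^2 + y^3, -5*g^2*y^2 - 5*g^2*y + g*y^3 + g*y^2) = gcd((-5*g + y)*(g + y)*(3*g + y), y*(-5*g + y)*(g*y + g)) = -5*g + y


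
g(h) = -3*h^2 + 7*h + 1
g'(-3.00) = 25.00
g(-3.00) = -47.00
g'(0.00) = 7.00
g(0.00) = 1.00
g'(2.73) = -9.38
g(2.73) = -2.25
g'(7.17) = -36.02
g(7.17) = -103.04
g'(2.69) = -9.14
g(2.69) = -1.88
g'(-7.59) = 52.54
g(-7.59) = -224.95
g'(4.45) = -19.70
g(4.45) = -27.26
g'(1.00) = 1.00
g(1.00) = 5.00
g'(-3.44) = 27.64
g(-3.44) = -58.58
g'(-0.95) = 12.70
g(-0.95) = -8.36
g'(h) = 7 - 6*h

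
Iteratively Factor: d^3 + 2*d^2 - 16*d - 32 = (d + 2)*(d^2 - 16) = (d + 2)*(d + 4)*(d - 4)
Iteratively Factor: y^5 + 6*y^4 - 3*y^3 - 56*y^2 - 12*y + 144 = (y - 2)*(y^4 + 8*y^3 + 13*y^2 - 30*y - 72) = (y - 2)*(y + 3)*(y^3 + 5*y^2 - 2*y - 24) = (y - 2)*(y + 3)*(y + 4)*(y^2 + y - 6) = (y - 2)^2*(y + 3)*(y + 4)*(y + 3)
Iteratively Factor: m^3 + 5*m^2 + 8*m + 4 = (m + 2)*(m^2 + 3*m + 2) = (m + 2)^2*(m + 1)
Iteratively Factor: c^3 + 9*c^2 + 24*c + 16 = (c + 4)*(c^2 + 5*c + 4) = (c + 1)*(c + 4)*(c + 4)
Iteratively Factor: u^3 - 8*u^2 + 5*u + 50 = (u + 2)*(u^2 - 10*u + 25) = (u - 5)*(u + 2)*(u - 5)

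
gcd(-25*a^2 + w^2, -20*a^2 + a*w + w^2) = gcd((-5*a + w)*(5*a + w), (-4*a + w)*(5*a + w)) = 5*a + w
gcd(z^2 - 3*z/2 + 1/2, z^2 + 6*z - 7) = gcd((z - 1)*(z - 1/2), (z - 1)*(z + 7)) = z - 1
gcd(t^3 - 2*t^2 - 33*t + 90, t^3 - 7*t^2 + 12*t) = t - 3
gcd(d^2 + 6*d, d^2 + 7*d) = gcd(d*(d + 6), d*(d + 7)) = d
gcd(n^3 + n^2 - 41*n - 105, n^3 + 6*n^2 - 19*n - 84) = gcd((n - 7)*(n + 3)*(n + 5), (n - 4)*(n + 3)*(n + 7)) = n + 3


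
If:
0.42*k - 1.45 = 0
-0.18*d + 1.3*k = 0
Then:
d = 24.93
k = 3.45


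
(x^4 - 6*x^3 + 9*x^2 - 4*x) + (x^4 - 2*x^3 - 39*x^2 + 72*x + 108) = 2*x^4 - 8*x^3 - 30*x^2 + 68*x + 108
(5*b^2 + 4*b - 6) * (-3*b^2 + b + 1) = -15*b^4 - 7*b^3 + 27*b^2 - 2*b - 6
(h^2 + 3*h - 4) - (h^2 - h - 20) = 4*h + 16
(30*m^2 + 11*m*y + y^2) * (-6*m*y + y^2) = -180*m^3*y - 36*m^2*y^2 + 5*m*y^3 + y^4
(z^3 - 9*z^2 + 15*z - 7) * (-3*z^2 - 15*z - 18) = -3*z^5 + 12*z^4 + 72*z^3 - 42*z^2 - 165*z + 126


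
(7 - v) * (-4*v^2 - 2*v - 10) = 4*v^3 - 26*v^2 - 4*v - 70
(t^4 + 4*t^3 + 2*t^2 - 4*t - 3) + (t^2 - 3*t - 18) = t^4 + 4*t^3 + 3*t^2 - 7*t - 21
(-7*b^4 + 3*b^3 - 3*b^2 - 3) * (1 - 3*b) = 21*b^5 - 16*b^4 + 12*b^3 - 3*b^2 + 9*b - 3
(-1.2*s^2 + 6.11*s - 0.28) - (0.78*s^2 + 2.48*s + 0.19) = -1.98*s^2 + 3.63*s - 0.47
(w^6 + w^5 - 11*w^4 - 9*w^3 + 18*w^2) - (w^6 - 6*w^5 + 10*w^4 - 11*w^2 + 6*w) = 7*w^5 - 21*w^4 - 9*w^3 + 29*w^2 - 6*w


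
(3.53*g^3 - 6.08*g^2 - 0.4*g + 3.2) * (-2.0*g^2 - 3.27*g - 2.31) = -7.06*g^5 + 0.616900000000001*g^4 + 12.5273*g^3 + 8.9528*g^2 - 9.54*g - 7.392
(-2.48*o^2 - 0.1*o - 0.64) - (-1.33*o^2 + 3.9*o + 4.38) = -1.15*o^2 - 4.0*o - 5.02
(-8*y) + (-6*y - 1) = -14*y - 1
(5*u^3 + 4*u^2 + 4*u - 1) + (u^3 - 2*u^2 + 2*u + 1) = 6*u^3 + 2*u^2 + 6*u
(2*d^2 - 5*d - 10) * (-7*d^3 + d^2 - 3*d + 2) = -14*d^5 + 37*d^4 + 59*d^3 + 9*d^2 + 20*d - 20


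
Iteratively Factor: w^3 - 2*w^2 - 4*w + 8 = (w + 2)*(w^2 - 4*w + 4) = (w - 2)*(w + 2)*(w - 2)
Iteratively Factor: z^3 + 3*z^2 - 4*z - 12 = (z + 2)*(z^2 + z - 6) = (z - 2)*(z + 2)*(z + 3)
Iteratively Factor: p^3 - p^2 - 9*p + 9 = (p - 3)*(p^2 + 2*p - 3) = (p - 3)*(p - 1)*(p + 3)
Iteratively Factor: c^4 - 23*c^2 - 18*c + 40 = (c - 1)*(c^3 + c^2 - 22*c - 40) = (c - 1)*(c + 4)*(c^2 - 3*c - 10) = (c - 5)*(c - 1)*(c + 4)*(c + 2)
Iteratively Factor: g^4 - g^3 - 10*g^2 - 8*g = (g)*(g^3 - g^2 - 10*g - 8) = g*(g + 1)*(g^2 - 2*g - 8) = g*(g - 4)*(g + 1)*(g + 2)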